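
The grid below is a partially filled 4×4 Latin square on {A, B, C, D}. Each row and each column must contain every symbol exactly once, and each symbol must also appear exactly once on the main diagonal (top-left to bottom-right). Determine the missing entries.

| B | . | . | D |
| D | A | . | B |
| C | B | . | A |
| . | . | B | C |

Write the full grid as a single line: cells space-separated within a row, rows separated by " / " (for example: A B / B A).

B C A D / D A C B / C B D A / A D B C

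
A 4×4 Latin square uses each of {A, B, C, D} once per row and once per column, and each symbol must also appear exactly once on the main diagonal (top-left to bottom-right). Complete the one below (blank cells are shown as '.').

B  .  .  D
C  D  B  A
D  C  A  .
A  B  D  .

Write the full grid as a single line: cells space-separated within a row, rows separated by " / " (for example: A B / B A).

B A C D / C D B A / D C A B / A B D C

At row 1, column 2: row 1 has {B,D}; column 2 has {B,C,D}; that leaves A.
At row 1, column 3: row 1 has {A,B,D}; column 3 has {A,B,D}; that leaves C.
At row 3, column 4: row 3 has {A,C,D}; column 4 has {A,D}; that leaves B.
At row 4, column 4: row 4 has {A,B,D}; column 4 has {A,B,D}; the diagonal has {A,B,D}; that leaves C.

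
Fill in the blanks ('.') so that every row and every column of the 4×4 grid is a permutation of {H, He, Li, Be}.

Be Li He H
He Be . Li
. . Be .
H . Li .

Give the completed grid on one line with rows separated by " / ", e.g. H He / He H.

At row 2, column 3: row 2 has {He,Li,Be}; column 3 has {He,Li,Be}; that leaves H.
At row 3, column 1: row 3 has {Be}; column 1 has {H,He,Be}; that leaves Li.
At row 3, column 4: row 3 has {Li,Be}; column 4 has {H,Li}; that leaves He.
At row 4, column 2: row 4 has {H,Li}; column 2 has {Li,Be}; that leaves He.
At row 4, column 4: row 4 has {H,He,Li}; column 4 has {H,He,Li}; that leaves Be.
At row 3, column 2: row 3 has {He,Li,Be}; column 2 has {He,Li,Be}; that leaves H.

Be Li He H / He Be H Li / Li H Be He / H He Li Be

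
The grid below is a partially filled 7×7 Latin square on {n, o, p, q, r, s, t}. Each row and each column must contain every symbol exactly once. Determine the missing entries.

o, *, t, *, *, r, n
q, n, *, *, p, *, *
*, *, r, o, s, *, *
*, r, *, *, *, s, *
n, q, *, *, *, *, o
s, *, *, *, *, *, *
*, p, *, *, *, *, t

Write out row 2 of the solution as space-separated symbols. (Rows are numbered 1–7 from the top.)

q n o r p t s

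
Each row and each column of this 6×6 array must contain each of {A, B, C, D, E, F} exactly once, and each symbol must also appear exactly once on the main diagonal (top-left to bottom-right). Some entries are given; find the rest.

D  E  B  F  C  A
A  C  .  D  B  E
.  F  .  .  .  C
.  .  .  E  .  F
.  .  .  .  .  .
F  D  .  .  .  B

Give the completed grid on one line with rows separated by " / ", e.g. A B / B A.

row 2 has {A,B,C,D,E}; column 3 has {B} — only F is left for (r2,c3).
row 3 has {C,F}; column 3 has {B,F}; the diagonal has {B,C,D,E} — only A is left for (r3,c3).
row 3 has {A,C,F}; column 4 has {D,E,F} — only B is left for (r3,c4).
row 5 is empty so far; column 5 has {B,C}; the diagonal has {A,B,C,D,E} — only F is left for (r5,c5).
row 5 has {F}; column 6 has {A,B,C,E,F} — only D is left for (r5,c6).
row 3 has {A,B,C,F}; column 1 has {A,D,F} — only E is left for (r3,c1).
row 3 has {A,B,C,E,F}; column 5 has {B,C,F} — only D is left for (r3,c5).
row 4 has {E,F}; column 5 has {B,C,D,F} — only A is left for (r4,c5).
row 6 has {B,D,F}; column 5 has {A,B,C,D,F} — only E is left for (r6,c5).
row 4 has {A,E,F}; column 2 has {C,D,E,F} — only B is left for (r4,c2).
row 5 has {D,F}; column 2 has {B,C,D,E,F} — only A is left for (r5,c2).
row 5 has {A,D,F}; column 4 has {B,D,E,F} — only C is left for (r5,c4).
row 6 has {B,D,E,F}; column 3 has {A,B,F} — only C is left for (r6,c3).
row 6 has {B,C,D,E,F}; column 4 has {B,C,D,E,F} — only A is left for (r6,c4).
row 4 has {A,B,E,F}; column 1 has {A,D,E,F} — only C is left for (r4,c1).
row 4 has {A,B,C,E,F}; column 3 has {A,B,C,F} — only D is left for (r4,c3).
row 5 has {A,C,D,F}; column 1 has {A,C,D,E,F} — only B is left for (r5,c1).
row 5 has {A,B,C,D,F}; column 3 has {A,B,C,D,F} — only E is left for (r5,c3).

D E B F C A / A C F D B E / E F A B D C / C B D E A F / B A E C F D / F D C A E B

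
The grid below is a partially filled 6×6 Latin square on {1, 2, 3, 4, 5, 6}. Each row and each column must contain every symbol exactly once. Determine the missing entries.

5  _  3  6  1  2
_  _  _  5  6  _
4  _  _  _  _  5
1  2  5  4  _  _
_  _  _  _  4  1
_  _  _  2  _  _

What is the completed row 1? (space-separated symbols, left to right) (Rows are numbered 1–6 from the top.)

5 4 3 6 1 2

At row 1, column 2: row 1 has {1,2,3,5,6}; column 2 has {2}; that leaves 4.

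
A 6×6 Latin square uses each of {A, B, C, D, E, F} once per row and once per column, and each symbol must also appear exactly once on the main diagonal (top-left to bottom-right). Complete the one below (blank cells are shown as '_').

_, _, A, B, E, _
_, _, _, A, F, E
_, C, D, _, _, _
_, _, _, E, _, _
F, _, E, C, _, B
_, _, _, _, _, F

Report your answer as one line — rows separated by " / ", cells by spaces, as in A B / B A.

(r1,c1): row 1 has {A,B,E}; column 1 has {F}; the diagonal has {D,E,F}, so it must be C.
(r1,c6): row 1 has {A,B,C,E}; column 6 has {B,E,F}, so it must be D.
(r2,c2): row 2 has {A,E,F}; column 2 has {C}; the diagonal has {C,D,E,F}, so it must be B.
(r2,c3): row 2 has {A,B,E,F}; column 3 has {A,D,E}, so it must be C.
(r3,c4): row 3 has {C,D}; column 4 has {A,B,C,E}, so it must be F.
(r3,c6): row 3 has {C,D,F}; column 6 has {B,D,E,F}, so it must be A.
(r4,c6): row 4 has {E}; column 6 has {A,B,D,E,F}, so it must be C.
(r5,c5): row 5 has {B,C,E,F}; column 5 has {E,F}; the diagonal has {B,C,D,E,F}, so it must be A.
(r6,c3): row 6 has {F}; column 3 has {A,C,D,E}, so it must be B.
(r6,c4): row 6 has {B,F}; column 4 has {A,B,C,E,F}, so it must be D.
(r6,c5): row 6 has {B,D,F}; column 5 has {A,E,F}, so it must be C.
(r1,c2): row 1 has {A,B,C,D,E}; column 2 has {B,C}, so it must be F.
(r2,c1): row 2 has {A,B,C,E,F}; column 1 has {C,F}, so it must be D.
(r3,c5): row 3 has {A,C,D,F}; column 5 has {A,C,E,F}, so it must be B.
(r4,c3): row 4 has {C,E}; column 3 has {A,B,C,D,E}, so it must be F.
(r4,c5): row 4 has {C,E,F}; column 5 has {A,B,C,E,F}, so it must be D.
(r5,c2): row 5 has {A,B,C,E,F}; column 2 has {B,C,F}, so it must be D.
(r3,c1): row 3 has {A,B,C,D,F}; column 1 has {C,D,F}, so it must be E.
(r4,c2): row 4 has {C,D,E,F}; column 2 has {B,C,D,F}, so it must be A.
(r6,c1): row 6 has {B,C,D,F}; column 1 has {C,D,E,F}, so it must be A.
(r6,c2): row 6 has {A,B,C,D,F}; column 2 has {A,B,C,D,F}, so it must be E.
(r4,c1): row 4 has {A,C,D,E,F}; column 1 has {A,C,D,E,F}, so it must be B.

C F A B E D / D B C A F E / E C D F B A / B A F E D C / F D E C A B / A E B D C F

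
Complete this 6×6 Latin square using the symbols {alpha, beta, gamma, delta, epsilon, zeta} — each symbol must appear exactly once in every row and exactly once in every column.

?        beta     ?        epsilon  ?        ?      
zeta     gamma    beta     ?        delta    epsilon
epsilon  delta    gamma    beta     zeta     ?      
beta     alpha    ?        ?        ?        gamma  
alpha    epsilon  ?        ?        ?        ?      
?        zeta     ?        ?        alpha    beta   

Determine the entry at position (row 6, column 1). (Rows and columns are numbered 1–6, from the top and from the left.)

gamma

(r1,c5) = gamma
(r2,c4) = alpha
(r3,c6) = alpha
(r4,c5) = epsilon
(r5,c5) = beta
(r1,c1) = delta
(r1,c6) = zeta
(r5,c6) = delta
(r6,c1) = gamma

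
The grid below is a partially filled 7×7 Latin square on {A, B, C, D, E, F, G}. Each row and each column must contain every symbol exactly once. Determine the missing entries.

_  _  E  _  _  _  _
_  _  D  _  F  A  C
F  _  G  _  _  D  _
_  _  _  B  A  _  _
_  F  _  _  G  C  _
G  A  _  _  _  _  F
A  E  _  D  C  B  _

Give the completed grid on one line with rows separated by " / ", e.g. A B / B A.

(r6,c6) = E
(r7,c3) = F
(r7,c7) = G
(r4,c3) = C
(r6,c3) = B
(r6,c4) = C
(r6,c5) = D
(r1,c5) = B
(r3,c5) = E
(r5,c3) = A
(r5,c4) = E
(r2,c4) = G
(r3,c4) = A
(r3,c7) = B
(r5,c7) = D
(r1,c4) = F
(r1,c6) = G
(r1,c7) = A
(r2,c2) = B
(r3,c2) = C
(r4,c6) = F
(r4,c7) = E
(r5,c1) = B
(r1,c2) = D
(r2,c1) = E
(r4,c1) = D
(r4,c2) = G
(r1,c1) = C

C D E F B G A / E B D G F A C / F C G A E D B / D G C B A F E / B F A E G C D / G A B C D E F / A E F D C B G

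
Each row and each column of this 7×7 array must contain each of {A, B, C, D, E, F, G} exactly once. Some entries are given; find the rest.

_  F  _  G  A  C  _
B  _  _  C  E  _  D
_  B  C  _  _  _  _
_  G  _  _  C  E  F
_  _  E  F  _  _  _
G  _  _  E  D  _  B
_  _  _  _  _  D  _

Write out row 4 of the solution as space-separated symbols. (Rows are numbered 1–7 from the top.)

A G D B C E F

(r1,c7) = E
(r2,c2) = A
(r6,c2) = C
(r7,c2) = E
(r1,c1) = D
(r1,c3) = B
(r4,c1) = A
(r4,c3) = D
(r4,c4) = B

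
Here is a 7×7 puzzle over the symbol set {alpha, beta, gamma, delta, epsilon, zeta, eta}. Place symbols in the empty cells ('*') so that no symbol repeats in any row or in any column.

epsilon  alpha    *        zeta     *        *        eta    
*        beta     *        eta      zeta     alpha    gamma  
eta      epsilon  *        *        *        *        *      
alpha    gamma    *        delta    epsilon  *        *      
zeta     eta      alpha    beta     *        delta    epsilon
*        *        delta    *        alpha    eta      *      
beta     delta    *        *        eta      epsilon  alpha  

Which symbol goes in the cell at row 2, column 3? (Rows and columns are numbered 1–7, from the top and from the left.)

epsilon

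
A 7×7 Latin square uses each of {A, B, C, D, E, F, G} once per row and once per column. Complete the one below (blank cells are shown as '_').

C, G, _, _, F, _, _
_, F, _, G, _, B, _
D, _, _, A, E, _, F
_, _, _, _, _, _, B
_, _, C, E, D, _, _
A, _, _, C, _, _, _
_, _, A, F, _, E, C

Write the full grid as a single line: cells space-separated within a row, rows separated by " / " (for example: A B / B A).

C G E B F A D / E F D G C B A / D C B A E G F / F E G D A C B / B A C E D F G / A B F C G D E / G D A F B E C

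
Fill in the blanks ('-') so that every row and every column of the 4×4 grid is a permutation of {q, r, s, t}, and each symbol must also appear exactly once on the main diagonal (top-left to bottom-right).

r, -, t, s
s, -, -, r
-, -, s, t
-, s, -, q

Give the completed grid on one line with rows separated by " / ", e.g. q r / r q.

r q t s / s t q r / q r s t / t s r q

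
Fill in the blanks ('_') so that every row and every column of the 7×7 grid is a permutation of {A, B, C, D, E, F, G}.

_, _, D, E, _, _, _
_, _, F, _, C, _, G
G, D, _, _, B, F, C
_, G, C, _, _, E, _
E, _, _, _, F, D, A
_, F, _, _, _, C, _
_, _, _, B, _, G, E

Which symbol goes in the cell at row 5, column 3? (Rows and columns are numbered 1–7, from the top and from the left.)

G

row 3 has {B,C,D,F,G}; column 4 has {B,E} — only A is left for (r3,c4).
row 7 has {B,E,G}; column 3 has {C,D,F} — only A is left for (r7,c3).
row 7 has {A,B,E,G}; column 5 has {B,C,F} — only D is left for (r7,c5).
row 2 has {C,F,G}; column 4 has {A,B,E} — only D is left for (r2,c4).
row 3 has {A,B,C,D,F,G}; column 3 has {A,C,D,F} — only E is left for (r3,c3).
row 4 has {C,E,G}; column 4 has {A,B,D,E} — only F is left for (r4,c4).
row 4 has {C,E,F,G}; column 5 has {B,C,D,F} — only A is left for (r4,c5).
row 6 has {C,F}; column 4 has {A,B,D,E,F} — only G is left for (r6,c4).
row 6 has {C,F,G}; column 5 has {A,B,C,D,F} — only E is left for (r6,c5).
row 7 has {A,B,D,E,G}; column 2 has {D,F,G} — only C is left for (r7,c2).
row 1 has {D,E}; column 5 has {A,B,C,D,E,F} — only G is left for (r1,c5).
row 5 has {A,D,E,F}; column 2 has {C,D,F,G} — only B is left for (r5,c2).
row 5 has {A,B,D,E,F}; column 3 has {A,C,D,E,F} — only G is left for (r5,c3).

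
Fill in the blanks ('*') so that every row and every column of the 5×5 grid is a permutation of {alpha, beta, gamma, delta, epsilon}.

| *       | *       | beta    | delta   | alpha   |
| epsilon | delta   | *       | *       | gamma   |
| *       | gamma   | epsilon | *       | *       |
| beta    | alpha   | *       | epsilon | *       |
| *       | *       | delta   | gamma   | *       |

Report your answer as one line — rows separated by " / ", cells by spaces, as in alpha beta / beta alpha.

gamma epsilon beta delta alpha / epsilon delta alpha beta gamma / delta gamma epsilon alpha beta / beta alpha gamma epsilon delta / alpha beta delta gamma epsilon

Cell (r1,c1): row 1 has {alpha,beta,delta}; column 1 has {beta,epsilon} → gamma.
Cell (r1,c2): row 1 has {alpha,beta,gamma,delta}; column 2 has {alpha,gamma,delta} → epsilon.
Cell (r2,c3): row 2 has {gamma,delta,epsilon}; column 3 has {beta,delta,epsilon} → alpha.
Cell (r2,c4): row 2 has {alpha,gamma,delta,epsilon}; column 4 has {gamma,delta,epsilon} → beta.
Cell (r3,c4): row 3 has {gamma,epsilon}; column 4 has {beta,gamma,delta,epsilon} → alpha.
Cell (r4,c3): row 4 has {alpha,beta,epsilon}; column 3 has {alpha,beta,delta,epsilon} → gamma.
Cell (r4,c5): row 4 has {alpha,beta,gamma,epsilon}; column 5 has {alpha,gamma} → delta.
Cell (r5,c1): row 5 has {gamma,delta}; column 1 has {beta,gamma,epsilon} → alpha.
Cell (r5,c2): row 5 has {alpha,gamma,delta}; column 2 has {alpha,gamma,delta,epsilon} → beta.
Cell (r5,c5): row 5 has {alpha,beta,gamma,delta}; column 5 has {alpha,gamma,delta} → epsilon.
Cell (r3,c1): row 3 has {alpha,gamma,epsilon}; column 1 has {alpha,beta,gamma,epsilon} → delta.
Cell (r3,c5): row 3 has {alpha,gamma,delta,epsilon}; column 5 has {alpha,gamma,delta,epsilon} → beta.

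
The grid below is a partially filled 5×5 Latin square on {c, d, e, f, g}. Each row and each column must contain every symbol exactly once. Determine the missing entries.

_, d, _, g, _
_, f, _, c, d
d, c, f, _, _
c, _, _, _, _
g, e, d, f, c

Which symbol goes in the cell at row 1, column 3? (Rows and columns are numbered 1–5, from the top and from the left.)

c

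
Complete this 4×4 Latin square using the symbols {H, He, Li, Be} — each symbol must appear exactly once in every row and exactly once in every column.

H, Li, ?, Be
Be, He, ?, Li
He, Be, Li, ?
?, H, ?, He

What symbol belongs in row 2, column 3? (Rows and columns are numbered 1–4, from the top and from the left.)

H

(r1,c3) = He
(r2,c3) = H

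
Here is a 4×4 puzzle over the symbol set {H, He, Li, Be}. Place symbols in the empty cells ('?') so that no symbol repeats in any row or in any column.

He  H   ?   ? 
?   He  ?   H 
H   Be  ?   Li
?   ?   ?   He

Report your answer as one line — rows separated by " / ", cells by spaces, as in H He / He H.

Cell (r1,c4): row 1 has {H,He}; column 4 has {H,He,Li} → Be.
Cell (r3,c3): row 3 has {H,Li,Be}; column 3 is empty so far → He.
Cell (r4,c2): row 4 has {He}; column 2 has {H,He,Be} → Li.
Cell (r1,c3): row 1 has {H,He,Be}; column 3 has {He} → Li.
Cell (r2,c3): row 2 has {H,He}; column 3 has {He,Li} → Be.
Cell (r4,c1): row 4 has {He,Li}; column 1 has {H,He} → Be.
Cell (r4,c3): row 4 has {He,Li,Be}; column 3 has {He,Li,Be} → H.
Cell (r2,c1): row 2 has {H,He,Be}; column 1 has {H,He,Be} → Li.

He H Li Be / Li He Be H / H Be He Li / Be Li H He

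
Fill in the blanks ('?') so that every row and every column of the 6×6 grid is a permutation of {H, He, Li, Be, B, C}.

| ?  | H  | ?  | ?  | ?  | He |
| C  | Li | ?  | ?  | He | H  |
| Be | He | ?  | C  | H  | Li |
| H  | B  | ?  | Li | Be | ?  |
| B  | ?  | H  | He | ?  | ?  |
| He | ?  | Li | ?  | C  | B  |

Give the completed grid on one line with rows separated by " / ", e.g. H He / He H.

Li H C Be B He / C Li Be B He H / Be He B C H Li / H B He Li Be C / B C H He Li Be / He Be Li H C B

(r1,c1) = Li
(r1,c5) = B
(r3,c3) = B
(r4,c6) = C
(r5,c5) = Li
(r5,c6) = Be
(r6,c2) = Be
(r6,c4) = H
(r1,c4) = Be
(r2,c3) = Be
(r2,c4) = B
(r4,c3) = He
(r5,c2) = C
(r1,c3) = C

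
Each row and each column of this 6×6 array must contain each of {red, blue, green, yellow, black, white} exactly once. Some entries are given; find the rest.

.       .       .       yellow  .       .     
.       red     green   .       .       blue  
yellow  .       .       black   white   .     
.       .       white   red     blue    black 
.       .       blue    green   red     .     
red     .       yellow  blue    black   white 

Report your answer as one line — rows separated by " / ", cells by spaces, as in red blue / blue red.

(r1,c5) = green
(r1,c6) = red
(r2,c4) = white
(r2,c5) = yellow
(r3,c3) = red
(r3,c6) = green
(r4,c1) = green
(r4,c2) = yellow
(r5,c6) = yellow
(r6,c2) = green
(r1,c3) = black
(r2,c1) = black
(r3,c2) = blue
(r5,c1) = white
(r5,c2) = black
(r1,c1) = blue
(r1,c2) = white

blue white black yellow green red / black red green white yellow blue / yellow blue red black white green / green yellow white red blue black / white black blue green red yellow / red green yellow blue black white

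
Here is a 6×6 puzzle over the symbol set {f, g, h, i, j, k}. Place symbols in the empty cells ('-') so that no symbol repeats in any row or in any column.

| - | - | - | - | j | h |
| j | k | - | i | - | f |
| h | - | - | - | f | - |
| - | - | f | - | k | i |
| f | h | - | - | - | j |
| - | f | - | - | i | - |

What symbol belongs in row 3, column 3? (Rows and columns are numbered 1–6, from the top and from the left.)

(r4,c1) = g
(r4,c2) = j
(r4,c4) = h
(r5,c5) = g
(r6,c1) = k
(r6,c6) = g
(r1,c1) = i
(r1,c2) = g
(r1,c3) = k
(r1,c4) = f
(r2,c5) = h
(r3,c2) = i
(r3,c6) = k
(r5,c3) = i
(r5,c4) = k
(r6,c4) = j
(r2,c3) = g
(r3,c3) = j

j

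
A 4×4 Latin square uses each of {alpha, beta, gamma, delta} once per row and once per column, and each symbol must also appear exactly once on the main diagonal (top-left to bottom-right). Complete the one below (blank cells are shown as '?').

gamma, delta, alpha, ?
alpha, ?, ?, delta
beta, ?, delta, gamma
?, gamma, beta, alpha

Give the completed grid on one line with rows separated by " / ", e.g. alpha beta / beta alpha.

gamma delta alpha beta / alpha beta gamma delta / beta alpha delta gamma / delta gamma beta alpha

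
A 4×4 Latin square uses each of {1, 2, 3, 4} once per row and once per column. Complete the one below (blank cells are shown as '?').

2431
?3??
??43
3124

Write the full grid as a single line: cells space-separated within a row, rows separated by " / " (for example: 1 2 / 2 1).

(r2,c3): row 2 has {3}; column 3 has {2,3,4}, so it must be 1.
(r2,c4): row 2 has {1,3}; column 4 has {1,3,4}, so it must be 2.
(r3,c1): row 3 has {3,4}; column 1 has {2,3}, so it must be 1.
(r3,c2): row 3 has {1,3,4}; column 2 has {1,3,4}, so it must be 2.
(r2,c1): row 2 has {1,2,3}; column 1 has {1,2,3}, so it must be 4.

2 4 3 1 / 4 3 1 2 / 1 2 4 3 / 3 1 2 4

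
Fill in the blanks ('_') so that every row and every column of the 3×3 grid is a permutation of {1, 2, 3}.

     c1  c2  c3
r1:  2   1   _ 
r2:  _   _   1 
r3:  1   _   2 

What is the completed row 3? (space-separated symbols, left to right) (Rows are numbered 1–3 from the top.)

1 3 2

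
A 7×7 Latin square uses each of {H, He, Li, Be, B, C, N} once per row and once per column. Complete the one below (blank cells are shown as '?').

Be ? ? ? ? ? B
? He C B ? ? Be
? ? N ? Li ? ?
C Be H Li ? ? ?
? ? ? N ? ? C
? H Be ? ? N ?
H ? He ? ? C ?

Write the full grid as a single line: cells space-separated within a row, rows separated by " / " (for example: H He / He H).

At row 1, column 3: row 1 has {Be,B}; column 3 has {H,He,Be,C,N}; that leaves Li.
At row 5, column 3: row 5 has {C,N}; column 3 has {H,He,Li,Be,C,N}; that leaves B.
At row 7, column 4: row 7 has {H,He,C}; column 4 has {Li,B,N}; that leaves Be.
At row 5, column 2: row 5 has {B,C,N}; column 2 has {H,He,Be}; that leaves Li.
At row 5, column 1: row 5 has {Li,B,C,N}; column 1 has {H,Be,C}; that leaves He.
At row 3, column 1: row 3 has {Li,N}; column 1 has {H,He,Be,C}; that leaves B.
At row 3, column 2: row 3 has {Li,B,N}; column 2 has {H,He,Li,Be}; that leaves C.
At row 6, column 1: row 6 has {H,Be,N}; column 1 has {H,He,Be,B,C}; that leaves Li.
At row 6, column 7: row 6 has {H,Li,Be,N}; column 7 has {Be,B,C}; that leaves He.
At row 1, column 2: row 1 has {Li,Be,B}; column 2 has {H,He,Li,Be,C}; that leaves N.
At row 2, column 1: row 2 has {He,Be,B,C}; column 1 has {H,He,Li,Be,B,C}; that leaves N.
At row 2, column 5: row 2 has {He,Be,B,C,N}; column 5 has {Li}; that leaves H.
At row 2, column 6: row 2 has {H,He,Be,B,C,N}; column 6 has {C,N}; that leaves Li.
At row 3, column 7: row 3 has {Li,B,C,N}; column 7 has {He,Be,B,C}; that leaves H.
At row 4, column 7: row 4 has {H,Li,Be,C}; column 7 has {H,He,Be,B,C}; that leaves N.
At row 5, column 5: row 5 has {He,Li,B,C,N}; column 5 has {H,Li}; that leaves Be.
At row 5, column 6: row 5 has {He,Li,Be,B,C,N}; column 6 has {Li,C,N}; that leaves H.
At row 6, column 4: row 6 has {H,He,Li,Be,N}; column 4 has {Li,Be,B,N}; that leaves C.
At row 6, column 5: row 6 has {H,He,Li,Be,C,N}; column 5 has {H,Li,Be}; that leaves B.
At row 7, column 2: row 7 has {H,He,Be,C}; column 2 has {H,He,Li,Be,C,N}; that leaves B.
At row 7, column 5: row 7 has {H,He,Be,B,C}; column 5 has {H,Li,Be,B}; that leaves N.
At row 7, column 7: row 7 has {H,He,Be,B,C,N}; column 7 has {H,He,Be,B,C,N}; that leaves Li.
At row 1, column 6: row 1 has {Li,Be,B,N}; column 6 has {H,Li,C,N}; that leaves He.
At row 3, column 4: row 3 has {H,Li,B,C,N}; column 4 has {Li,Be,B,C,N}; that leaves He.
At row 3, column 6: row 3 has {H,He,Li,B,C,N}; column 6 has {H,He,Li,C,N}; that leaves Be.
At row 4, column 5: row 4 has {H,Li,Be,C,N}; column 5 has {H,Li,Be,B,N}; that leaves He.
At row 4, column 6: row 4 has {H,He,Li,Be,C,N}; column 6 has {H,He,Li,Be,C,N}; that leaves B.
At row 1, column 4: row 1 has {He,Li,Be,B,N}; column 4 has {He,Li,Be,B,C,N}; that leaves H.
At row 1, column 5: row 1 has {H,He,Li,Be,B,N}; column 5 has {H,He,Li,Be,B,N}; that leaves C.

Be N Li H C He B / N He C B H Li Be / B C N He Li Be H / C Be H Li He B N / He Li B N Be H C / Li H Be C B N He / H B He Be N C Li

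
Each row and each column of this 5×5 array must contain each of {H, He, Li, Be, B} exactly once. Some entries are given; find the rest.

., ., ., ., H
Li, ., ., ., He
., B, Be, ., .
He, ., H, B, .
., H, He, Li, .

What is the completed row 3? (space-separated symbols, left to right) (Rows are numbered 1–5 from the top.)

H B Be He Li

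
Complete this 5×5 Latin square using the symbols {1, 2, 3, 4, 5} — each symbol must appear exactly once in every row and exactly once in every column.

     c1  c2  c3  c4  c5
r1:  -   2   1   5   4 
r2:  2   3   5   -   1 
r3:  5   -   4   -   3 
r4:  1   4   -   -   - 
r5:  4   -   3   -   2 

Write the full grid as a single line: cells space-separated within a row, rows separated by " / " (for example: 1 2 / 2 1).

row 1 has {1,2,4,5}; column 1 has {1,2,4,5} — only 3 is left for (r1,c1).
row 2 has {1,2,3,5}; column 4 has {5} — only 4 is left for (r2,c4).
row 3 has {3,4,5}; column 2 has {2,3,4} — only 1 is left for (r3,c2).
row 3 has {1,3,4,5}; column 4 has {4,5} — only 2 is left for (r3,c4).
row 4 has {1,4}; column 3 has {1,3,4,5} — only 2 is left for (r4,c3).
row 4 has {1,2,4}; column 4 has {2,4,5} — only 3 is left for (r4,c4).
row 4 has {1,2,3,4}; column 5 has {1,2,3,4} — only 5 is left for (r4,c5).
row 5 has {2,3,4}; column 2 has {1,2,3,4} — only 5 is left for (r5,c2).
row 5 has {2,3,4,5}; column 4 has {2,3,4,5} — only 1 is left for (r5,c4).

3 2 1 5 4 / 2 3 5 4 1 / 5 1 4 2 3 / 1 4 2 3 5 / 4 5 3 1 2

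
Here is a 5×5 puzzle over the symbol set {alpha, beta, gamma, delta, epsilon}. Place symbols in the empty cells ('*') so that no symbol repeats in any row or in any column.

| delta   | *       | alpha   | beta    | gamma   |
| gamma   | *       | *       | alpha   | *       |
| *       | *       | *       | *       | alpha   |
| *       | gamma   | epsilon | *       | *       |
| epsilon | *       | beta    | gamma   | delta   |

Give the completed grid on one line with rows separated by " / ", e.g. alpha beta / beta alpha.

delta epsilon alpha beta gamma / gamma beta delta alpha epsilon / beta delta gamma epsilon alpha / alpha gamma epsilon delta beta / epsilon alpha beta gamma delta

(r1,c2): row 1 has {alpha,beta,gamma,delta}; column 2 has {gamma}, so it must be epsilon.
(r2,c3): row 2 has {alpha,gamma}; column 3 has {alpha,beta,epsilon}, so it must be delta.
(r3,c1): row 3 has {alpha}; column 1 has {gamma,delta,epsilon}, so it must be beta.
(r3,c2): row 3 has {alpha,beta}; column 2 has {gamma,epsilon}, so it must be delta.
(r3,c3): row 3 has {alpha,beta,delta}; column 3 has {alpha,beta,delta,epsilon}, so it must be gamma.
(r3,c4): row 3 has {alpha,beta,gamma,delta}; column 4 has {alpha,beta,gamma}, so it must be epsilon.
(r4,c1): row 4 has {gamma,epsilon}; column 1 has {beta,gamma,delta,epsilon}, so it must be alpha.
(r4,c4): row 4 has {alpha,gamma,epsilon}; column 4 has {alpha,beta,gamma,epsilon}, so it must be delta.
(r4,c5): row 4 has {alpha,gamma,delta,epsilon}; column 5 has {alpha,gamma,delta}, so it must be beta.
(r5,c2): row 5 has {beta,gamma,delta,epsilon}; column 2 has {gamma,delta,epsilon}, so it must be alpha.
(r2,c2): row 2 has {alpha,gamma,delta}; column 2 has {alpha,gamma,delta,epsilon}, so it must be beta.
(r2,c5): row 2 has {alpha,beta,gamma,delta}; column 5 has {alpha,beta,gamma,delta}, so it must be epsilon.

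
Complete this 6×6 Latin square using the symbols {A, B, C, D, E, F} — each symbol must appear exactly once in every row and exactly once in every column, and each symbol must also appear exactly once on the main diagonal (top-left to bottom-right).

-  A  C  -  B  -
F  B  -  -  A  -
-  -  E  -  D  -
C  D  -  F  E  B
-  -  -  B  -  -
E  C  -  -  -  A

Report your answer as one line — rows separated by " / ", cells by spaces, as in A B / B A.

Cell (r1,c1): row 1 has {A,B,C}; column 1 has {C,E,F}; the diagonal has {A,B,E,F} → D.
Cell (r1,c4): row 1 has {A,B,C,D}; column 4 has {B,F} → E.
Cell (r1,c6): row 1 has {A,B,C,D,E}; column 6 has {A,B} → F.
Cell (r2,c3): row 2 has {A,B,F}; column 3 has {C,E} → D.
Cell (r2,c4): row 2 has {A,B,D,F}; column 4 has {B,E,F} → C.
Cell (r2,c6): row 2 has {A,B,C,D,F}; column 6 has {A,B,F} → E.
Cell (r3,c2): row 3 has {D,E}; column 2 has {A,B,C,D} → F.
Cell (r3,c4): row 3 has {D,E,F}; column 4 has {B,C,E,F} → A.
Cell (r3,c6): row 3 has {A,D,E,F}; column 6 has {A,B,E,F} → C.
Cell (r4,c3): row 4 has {B,C,D,E,F}; column 3 has {C,D,E} → A.
Cell (r5,c1): row 5 has {B}; column 1 has {C,D,E,F} → A.
Cell (r5,c2): row 5 has {A,B}; column 2 has {A,B,C,D,F} → E.
Cell (r5,c3): row 5 has {A,B,E}; column 3 has {A,C,D,E} → F.
Cell (r5,c5): row 5 has {A,B,E,F}; column 5 has {A,B,D,E}; the diagonal has {A,B,D,E,F} → C.
Cell (r5,c6): row 5 has {A,B,C,E,F}; column 6 has {A,B,C,E,F} → D.
Cell (r6,c3): row 6 has {A,C,E}; column 3 has {A,C,D,E,F} → B.
Cell (r6,c4): row 6 has {A,B,C,E}; column 4 has {A,B,C,E,F} → D.
Cell (r6,c5): row 6 has {A,B,C,D,E}; column 5 has {A,B,C,D,E} → F.
Cell (r3,c1): row 3 has {A,C,D,E,F}; column 1 has {A,C,D,E,F} → B.

D A C E B F / F B D C A E / B F E A D C / C D A F E B / A E F B C D / E C B D F A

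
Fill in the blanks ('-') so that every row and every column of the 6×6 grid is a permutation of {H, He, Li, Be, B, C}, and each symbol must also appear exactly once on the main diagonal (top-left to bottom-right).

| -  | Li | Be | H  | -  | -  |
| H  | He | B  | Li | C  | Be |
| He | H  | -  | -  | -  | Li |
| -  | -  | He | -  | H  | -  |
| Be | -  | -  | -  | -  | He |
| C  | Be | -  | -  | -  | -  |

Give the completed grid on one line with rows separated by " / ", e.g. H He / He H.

B Li Be H He C / H He B Li C Be / He H C B Be Li / Li C He Be H B / Be B H C Li He / C Be Li He B H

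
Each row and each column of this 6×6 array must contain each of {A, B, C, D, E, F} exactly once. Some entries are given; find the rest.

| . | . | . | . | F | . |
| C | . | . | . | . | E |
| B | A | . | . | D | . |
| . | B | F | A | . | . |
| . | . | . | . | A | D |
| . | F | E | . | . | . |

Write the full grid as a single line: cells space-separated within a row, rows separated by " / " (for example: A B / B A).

E C D B F A / C D A F B E / B A C E D F / D B F A E C / F E B C A D / A F E D C B

(r2,c2) = D
(r2,c5) = B
(r3,c3) = C
(r3,c6) = F
(r4,c6) = C
(r5,c3) = B
(r6,c5) = C
(r2,c3) = A
(r2,c4) = F
(r3,c4) = E
(r4,c5) = E
(r5,c4) = C
(r1,c3) = D
(r1,c4) = B
(r1,c6) = A
(r4,c1) = D
(r5,c2) = E
(r6,c1) = A
(r6,c4) = D
(r6,c6) = B
(r1,c1) = E
(r1,c2) = C
(r5,c1) = F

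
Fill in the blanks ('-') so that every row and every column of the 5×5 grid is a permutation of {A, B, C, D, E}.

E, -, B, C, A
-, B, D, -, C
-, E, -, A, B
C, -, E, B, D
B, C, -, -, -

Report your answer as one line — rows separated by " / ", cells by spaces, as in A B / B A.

(r1,c2): row 1 has {A,B,C,E}; column 2 has {B,C,E}, so it must be D.
(r2,c1): row 2 has {B,C,D}; column 1 has {B,C,E}, so it must be A.
(r2,c4): row 2 has {A,B,C,D}; column 4 has {A,B,C}, so it must be E.
(r3,c1): row 3 has {A,B,E}; column 1 has {A,B,C,E}, so it must be D.
(r3,c3): row 3 has {A,B,D,E}; column 3 has {B,D,E}, so it must be C.
(r4,c2): row 4 has {B,C,D,E}; column 2 has {B,C,D,E}, so it must be A.
(r5,c3): row 5 has {B,C}; column 3 has {B,C,D,E}, so it must be A.
(r5,c4): row 5 has {A,B,C}; column 4 has {A,B,C,E}, so it must be D.
(r5,c5): row 5 has {A,B,C,D}; column 5 has {A,B,C,D}, so it must be E.

E D B C A / A B D E C / D E C A B / C A E B D / B C A D E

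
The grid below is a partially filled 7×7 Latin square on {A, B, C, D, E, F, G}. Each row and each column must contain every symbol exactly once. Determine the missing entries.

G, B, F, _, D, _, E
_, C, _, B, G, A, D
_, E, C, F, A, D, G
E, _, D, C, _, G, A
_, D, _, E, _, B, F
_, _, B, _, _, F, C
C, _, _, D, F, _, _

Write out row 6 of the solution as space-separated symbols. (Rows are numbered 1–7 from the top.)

D A B G E F C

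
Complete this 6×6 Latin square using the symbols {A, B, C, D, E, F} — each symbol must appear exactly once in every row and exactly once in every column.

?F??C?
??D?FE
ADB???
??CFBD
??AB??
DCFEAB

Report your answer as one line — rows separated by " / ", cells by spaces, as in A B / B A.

B F E D C A / C B D A F E / A D B C E F / E A C F B D / F E A B D C / D C F E A B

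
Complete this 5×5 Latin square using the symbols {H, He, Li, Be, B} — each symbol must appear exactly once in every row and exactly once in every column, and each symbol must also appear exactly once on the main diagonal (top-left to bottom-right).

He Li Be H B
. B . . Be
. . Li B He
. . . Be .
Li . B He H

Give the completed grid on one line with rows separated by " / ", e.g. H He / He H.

He Li Be H B / H B He Li Be / Be H Li B He / B He H Be Li / Li Be B He H

(r2,c1) = H
(r2,c3) = He
(r2,c4) = Li
(r3,c1) = Be
(r3,c2) = H
(r4,c1) = B
(r4,c2) = He
(r4,c3) = H
(r4,c5) = Li
(r5,c2) = Be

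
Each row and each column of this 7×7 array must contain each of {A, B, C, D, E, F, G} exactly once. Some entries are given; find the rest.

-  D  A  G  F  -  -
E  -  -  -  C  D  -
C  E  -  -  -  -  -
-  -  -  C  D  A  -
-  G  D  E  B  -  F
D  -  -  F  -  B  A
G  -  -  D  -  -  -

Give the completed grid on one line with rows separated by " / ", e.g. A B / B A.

B D A G F E C / E F B A C D G / C E F B A G D / F B G C D A E / A G D E B C F / D C E F G B A / G A C D E F B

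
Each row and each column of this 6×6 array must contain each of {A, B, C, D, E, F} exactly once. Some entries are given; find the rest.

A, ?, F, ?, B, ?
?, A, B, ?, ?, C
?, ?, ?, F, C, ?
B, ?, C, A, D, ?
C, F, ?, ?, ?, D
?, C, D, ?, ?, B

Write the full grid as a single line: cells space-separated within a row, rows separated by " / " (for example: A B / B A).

At row 1, column 6: row 1 has {A,B,F}; column 6 has {B,C,D}; that leaves E.
At row 3, column 6: row 3 has {C,F}; column 6 has {B,C,D,E}; that leaves A.
At row 4, column 2: row 4 has {A,B,C,D}; column 2 has {A,C,F}; that leaves E.
At row 4, column 6: row 4 has {A,B,C,D,E}; column 6 has {A,B,C,D,E}; that leaves F.
At row 6, column 4: row 6 has {B,C,D}; column 4 has {A,F}; that leaves E.
At row 1, column 2: row 1 has {A,B,E,F}; column 2 has {A,C,E,F}; that leaves D.
At row 1, column 4: row 1 has {A,B,D,E,F}; column 4 has {A,E,F}; that leaves C.
At row 2, column 4: row 2 has {A,B,C}; column 4 has {A,C,E,F}; that leaves D.
At row 3, column 2: row 3 has {A,C,F}; column 2 has {A,C,D,E,F}; that leaves B.
At row 3, column 3: row 3 has {A,B,C,F}; column 3 has {B,C,D,F}; that leaves E.
At row 5, column 3: row 5 has {C,D,F}; column 3 has {B,C,D,E,F}; that leaves A.
At row 5, column 4: row 5 has {A,C,D,F}; column 4 has {A,C,D,E,F}; that leaves B.
At row 5, column 5: row 5 has {A,B,C,D,F}; column 5 has {B,C,D}; that leaves E.
At row 6, column 1: row 6 has {B,C,D,E}; column 1 has {A,B,C}; that leaves F.
At row 6, column 5: row 6 has {B,C,D,E,F}; column 5 has {B,C,D,E}; that leaves A.
At row 2, column 1: row 2 has {A,B,C,D}; column 1 has {A,B,C,F}; that leaves E.
At row 2, column 5: row 2 has {A,B,C,D,E}; column 5 has {A,B,C,D,E}; that leaves F.
At row 3, column 1: row 3 has {A,B,C,E,F}; column 1 has {A,B,C,E,F}; that leaves D.

A D F C B E / E A B D F C / D B E F C A / B E C A D F / C F A B E D / F C D E A B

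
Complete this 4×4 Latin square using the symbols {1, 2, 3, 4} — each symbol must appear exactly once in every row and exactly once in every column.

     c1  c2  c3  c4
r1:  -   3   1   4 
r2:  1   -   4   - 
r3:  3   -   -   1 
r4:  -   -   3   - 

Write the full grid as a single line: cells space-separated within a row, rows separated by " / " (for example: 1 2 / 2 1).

row 1 has {1,3,4}; column 1 has {1,3} — only 2 is left for (r1,c1).
row 2 has {1,4}; column 2 has {3} — only 2 is left for (r2,c2).
row 2 has {1,2,4}; column 4 has {1,4} — only 3 is left for (r2,c4).
row 3 has {1,3}; column 2 has {2,3} — only 4 is left for (r3,c2).
row 3 has {1,3,4}; column 3 has {1,3,4} — only 2 is left for (r3,c3).
row 4 has {3}; column 1 has {1,2,3} — only 4 is left for (r4,c1).
row 4 has {3,4}; column 2 has {2,3,4} — only 1 is left for (r4,c2).
row 4 has {1,3,4}; column 4 has {1,3,4} — only 2 is left for (r4,c4).

2 3 1 4 / 1 2 4 3 / 3 4 2 1 / 4 1 3 2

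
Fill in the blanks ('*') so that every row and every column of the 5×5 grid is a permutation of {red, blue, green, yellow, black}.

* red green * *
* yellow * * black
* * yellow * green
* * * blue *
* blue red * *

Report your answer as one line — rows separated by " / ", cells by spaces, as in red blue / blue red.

(r2,c3) = blue
(r3,c2) = black
(r3,c4) = red
(r4,c2) = green
(r4,c3) = black
(r5,c5) = yellow
(r1,c5) = blue
(r2,c4) = green
(r3,c1) = blue
(r4,c5) = red
(r5,c4) = black
(r1,c4) = yellow
(r2,c1) = red
(r4,c1) = yellow
(r5,c1) = green
(r1,c1) = black

black red green yellow blue / red yellow blue green black / blue black yellow red green / yellow green black blue red / green blue red black yellow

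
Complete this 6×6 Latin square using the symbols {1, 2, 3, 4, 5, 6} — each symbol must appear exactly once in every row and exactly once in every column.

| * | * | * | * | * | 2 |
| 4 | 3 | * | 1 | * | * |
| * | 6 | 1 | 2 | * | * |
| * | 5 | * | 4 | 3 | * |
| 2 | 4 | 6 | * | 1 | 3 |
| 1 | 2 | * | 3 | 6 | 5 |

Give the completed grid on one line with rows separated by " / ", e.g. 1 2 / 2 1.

(r1,c2) = 1
(r2,c6) = 6
(r3,c6) = 4
(r4,c1) = 6
(r4,c3) = 2
(r4,c6) = 1
(r5,c4) = 5
(r6,c3) = 4
(r1,c4) = 6
(r2,c3) = 5
(r2,c5) = 2
(r3,c5) = 5
(r1,c3) = 3
(r1,c5) = 4
(r3,c1) = 3
(r1,c1) = 5

5 1 3 6 4 2 / 4 3 5 1 2 6 / 3 6 1 2 5 4 / 6 5 2 4 3 1 / 2 4 6 5 1 3 / 1 2 4 3 6 5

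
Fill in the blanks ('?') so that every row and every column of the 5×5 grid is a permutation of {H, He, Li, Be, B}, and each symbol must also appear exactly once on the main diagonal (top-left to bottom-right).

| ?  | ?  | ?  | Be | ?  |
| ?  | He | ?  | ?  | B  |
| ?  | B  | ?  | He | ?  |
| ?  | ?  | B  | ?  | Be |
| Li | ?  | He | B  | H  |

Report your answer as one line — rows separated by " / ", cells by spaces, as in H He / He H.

B Li H Be He / Be He Li H B / H B Be He Li / He H B Li Be / Li Be He B H

Cell (r1,c1): row 1 has {Be}; column 1 has {Li}; the diagonal has {H,He} → B.
Cell (r3,c5): row 3 has {He,B}; column 5 has {H,Be,B} → Li.
Cell (r4,c4): row 4 has {Be,B}; column 4 has {He,Be,B}; the diagonal has {H,He,B} → Li.
Cell (r5,c2): row 5 has {H,He,Li,B}; column 2 has {He,B} → Be.
Cell (r1,c5): row 1 has {Be,B}; column 5 has {H,Li,Be,B} → He.
Cell (r2,c4): row 2 has {He,B}; column 4 has {He,Li,Be,B} → H.
Cell (r3,c3): row 3 has {He,Li,B}; column 3 has {He,B}; the diagonal has {H,He,Li,B} → Be.
Cell (r4,c2): row 4 has {Li,Be,B}; column 2 has {He,Be,B} → H.
Cell (r1,c2): row 1 has {He,Be,B}; column 2 has {H,He,Be,B} → Li.
Cell (r1,c3): row 1 has {He,Li,Be,B}; column 3 has {He,Be,B} → H.
Cell (r2,c1): row 2 has {H,He,B}; column 1 has {Li,B} → Be.
Cell (r2,c3): row 2 has {H,He,Be,B}; column 3 has {H,He,Be,B} → Li.
Cell (r3,c1): row 3 has {He,Li,Be,B}; column 1 has {Li,Be,B} → H.
Cell (r4,c1): row 4 has {H,Li,Be,B}; column 1 has {H,Li,Be,B} → He.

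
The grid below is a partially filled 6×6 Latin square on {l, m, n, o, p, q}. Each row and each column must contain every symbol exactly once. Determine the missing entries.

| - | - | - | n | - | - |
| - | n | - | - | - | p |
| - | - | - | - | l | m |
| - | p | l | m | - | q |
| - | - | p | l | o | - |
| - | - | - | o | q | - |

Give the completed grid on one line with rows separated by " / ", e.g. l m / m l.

q l m n p o / l n o q m p / n o q p l m / o p l m n q / m q p l o n / p m n o q l

(r2,c4) = q
(r2,c5) = m
(r3,c4) = p
(r4,c5) = n
(r5,c6) = n
(r6,c6) = l
(r1,c5) = p
(r1,c6) = o
(r2,c3) = o
(r4,c1) = o
(r6,c2) = m
(r6,c3) = n
(r2,c1) = l
(r3,c3) = q
(r5,c2) = q
(r6,c1) = p
(r1,c2) = l
(r1,c3) = m
(r3,c1) = n
(r3,c2) = o
(r5,c1) = m
(r1,c1) = q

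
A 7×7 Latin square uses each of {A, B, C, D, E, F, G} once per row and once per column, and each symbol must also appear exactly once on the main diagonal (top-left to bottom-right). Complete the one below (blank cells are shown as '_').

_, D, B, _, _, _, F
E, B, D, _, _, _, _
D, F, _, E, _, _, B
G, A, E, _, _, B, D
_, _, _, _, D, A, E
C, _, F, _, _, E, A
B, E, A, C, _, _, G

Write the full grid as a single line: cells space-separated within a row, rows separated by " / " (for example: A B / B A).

At row 1, column 1: row 1 has {B,D,F}; column 1 has {B,C,D,E,G}; the diagonal has {B,D,E,G}; that leaves A.
At row 1, column 4: row 1 has {A,B,D,F}; column 4 has {C,E}; that leaves G.
At row 1, column 6: row 1 has {A,B,D,F,G}; column 6 has {A,B,E}; that leaves C.
At row 2, column 7: row 2 has {B,D,E}; column 7 has {A,B,D,E,F,G}; that leaves C.
At row 3, column 3: row 3 has {B,D,E,F}; column 3 has {A,B,D,E,F}; the diagonal has {A,B,D,E,G}; that leaves C.
At row 3, column 6: row 3 has {B,C,D,E,F}; column 6 has {A,B,C,E}; that leaves G.
At row 4, column 4: row 4 has {A,B,D,E,G}; column 4 has {C,E,G}; the diagonal has {A,B,C,D,E,G}; that leaves F.
At row 4, column 5: row 4 has {A,B,D,E,F,G}; column 5 has {D}; that leaves C.
At row 5, column 1: row 5 has {A,D,E}; column 1 has {A,B,C,D,E,G}; that leaves F.
At row 5, column 3: row 5 has {A,D,E,F}; column 3 has {A,B,C,D,E,F}; that leaves G.
At row 5, column 4: row 5 has {A,D,E,F,G}; column 4 has {C,E,F,G}; that leaves B.
At row 6, column 2: row 6 has {A,C,E,F}; column 2 has {A,B,D,E,F}; that leaves G.
At row 6, column 4: row 6 has {A,C,E,F,G}; column 4 has {B,C,E,F,G}; that leaves D.
At row 6, column 5: row 6 has {A,C,D,E,F,G}; column 5 has {C,D}; that leaves B.
At row 7, column 5: row 7 has {A,B,C,E,G}; column 5 has {B,C,D}; that leaves F.
At row 7, column 6: row 7 has {A,B,C,E,F,G}; column 6 has {A,B,C,E,G}; that leaves D.
At row 1, column 5: row 1 has {A,B,C,D,F,G}; column 5 has {B,C,D,F}; that leaves E.
At row 2, column 4: row 2 has {B,C,D,E}; column 4 has {B,C,D,E,F,G}; that leaves A.
At row 2, column 5: row 2 has {A,B,C,D,E}; column 5 has {B,C,D,E,F}; that leaves G.
At row 2, column 6: row 2 has {A,B,C,D,E,G}; column 6 has {A,B,C,D,E,G}; that leaves F.
At row 3, column 5: row 3 has {B,C,D,E,F,G}; column 5 has {B,C,D,E,F,G}; that leaves A.
At row 5, column 2: row 5 has {A,B,D,E,F,G}; column 2 has {A,B,D,E,F,G}; that leaves C.

A D B G E C F / E B D A G F C / D F C E A G B / G A E F C B D / F C G B D A E / C G F D B E A / B E A C F D G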